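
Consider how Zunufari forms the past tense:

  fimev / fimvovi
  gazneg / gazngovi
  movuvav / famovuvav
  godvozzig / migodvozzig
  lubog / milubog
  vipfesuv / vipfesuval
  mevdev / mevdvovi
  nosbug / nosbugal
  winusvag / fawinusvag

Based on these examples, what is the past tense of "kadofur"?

gazneg and winusvag both end in -g yet inflect differently (gazngovi, fawinusvag), so the final letter is not what conditions the rule; the last vowel is.
"kadofur" has last vowel 'u'. The stems whose last vowel is 'u' (vipfesuv → vipfesuval, nosbug → nosbugal) add -al.
The other patterns: stems whose last vowel is 'e' delete the last vowel and add -ovi; stems whose last vowel is 'a' add the prefix fa-; stems whose last vowel is 'i' or 'o' add the prefix mi-.
So kadofur → kadofural.

kadofural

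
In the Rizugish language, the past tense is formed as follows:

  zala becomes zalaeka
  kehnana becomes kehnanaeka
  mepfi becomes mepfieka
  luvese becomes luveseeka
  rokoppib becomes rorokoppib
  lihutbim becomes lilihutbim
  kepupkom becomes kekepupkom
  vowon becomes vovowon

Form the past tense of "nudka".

mepfi and rokoppib both have last vowel 'i' yet inflect differently (mepfieka, rorokoppib), so the last vowel is not what conditions the rule; whether the stem ends in a vowel or a consonant is.
"nudka" ends in a vowel. The stems ending in a vowel (zala → zalaeka, kehnana → kehnanaeka, mepfi → mepfieka) add -eka.
So nudka → nudkaeka.

nudkaeka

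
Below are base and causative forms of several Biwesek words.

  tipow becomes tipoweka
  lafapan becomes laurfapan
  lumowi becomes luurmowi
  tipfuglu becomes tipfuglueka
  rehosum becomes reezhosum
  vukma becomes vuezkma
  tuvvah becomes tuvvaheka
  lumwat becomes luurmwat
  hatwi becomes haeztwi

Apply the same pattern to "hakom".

lumowi and hatwi both end in -i yet inflect differently (luurmowi, haeztwi), so the final letter is not what conditions the rule; the first letter is.
"hakom" begins with h-. The one such stem in the data (hatwi → haeztwi) inserts -ez- after the first vowel (as do vukma, rehosum), so the same rule applies.
So hakom → haezkom.

haezkom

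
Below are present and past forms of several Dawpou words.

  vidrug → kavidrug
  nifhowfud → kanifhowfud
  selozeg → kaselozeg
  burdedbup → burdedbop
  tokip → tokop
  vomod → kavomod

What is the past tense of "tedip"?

tedop

burdedbup and vidrug both have last vowel 'u' yet inflect differently (burdedbop, kavidrug), so the last vowel is not what conditions the rule; the final letter is.
"tedip" ends in -p. The stems ending in -p (tokip → tokop, burdedbup → burdedbop) change the last vowel to 'o'.
So tedip → tedop.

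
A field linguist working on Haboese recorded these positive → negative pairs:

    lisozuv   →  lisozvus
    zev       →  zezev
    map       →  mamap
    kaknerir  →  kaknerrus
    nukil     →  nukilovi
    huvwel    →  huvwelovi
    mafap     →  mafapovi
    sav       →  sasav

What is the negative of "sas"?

map and mafap both end in -p yet inflect differently (mamap, mafapovi), so the final letter is not what conditions the rule; the number of vowels is.
"sas" has 1 vowel. The stems with 1 vowel (map → mamap, zev → zezev, sav → sasav) repeat the first consonant+vowel as a prefix.
So sas → sasas.

sasas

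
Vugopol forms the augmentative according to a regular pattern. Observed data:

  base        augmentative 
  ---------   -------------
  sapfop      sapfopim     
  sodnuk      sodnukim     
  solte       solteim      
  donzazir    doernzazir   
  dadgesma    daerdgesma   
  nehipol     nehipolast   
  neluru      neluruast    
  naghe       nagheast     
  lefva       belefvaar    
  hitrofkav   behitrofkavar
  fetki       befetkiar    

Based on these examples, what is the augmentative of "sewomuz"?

sewomuzim

solte and naghe both end in -e yet inflect differently (solteim, nagheast), so the final letter is not what conditions the rule; the first letter is.
"sewomuz" begins with s-. The stems beginning with s- (sapfop → sapfopim, sodnuk → sodnukim, solte → solteim) add -im.
So sewomuz → sewomuzim.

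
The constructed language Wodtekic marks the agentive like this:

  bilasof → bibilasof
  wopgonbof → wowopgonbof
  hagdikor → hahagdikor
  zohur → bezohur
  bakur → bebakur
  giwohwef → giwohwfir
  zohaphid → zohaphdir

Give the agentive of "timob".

titimob

hagdikor and zohur both end in -r yet inflect differently (hahagdikor, bezohur), so the final letter is not what conditions the rule; the last vowel is.
"timob" has last vowel 'o'. The stems whose last vowel is 'o' (bilasof → bibilasof, wopgonbof → wowopgonbof, hagdikor → hahagdikor) repeat the first consonant+vowel as a prefix.
The other patterns: stems whose last vowel is 'u' add the prefix be-; stems whose last vowel is 'e' or 'i' delete the last vowel and add -ir.
So timob → titimob.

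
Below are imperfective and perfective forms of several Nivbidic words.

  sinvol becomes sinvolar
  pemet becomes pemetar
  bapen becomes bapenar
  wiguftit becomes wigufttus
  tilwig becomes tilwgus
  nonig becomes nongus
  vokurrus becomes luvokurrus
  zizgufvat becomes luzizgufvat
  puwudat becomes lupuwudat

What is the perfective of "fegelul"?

lufegelul

pemet and wiguftit both end in -t yet inflect differently (pemetar, wigufttus), so the final letter is not what conditions the rule; the last vowel is.
"fegelul" has last vowel 'u'. The one such stem in the data (vokurrus → luvokurrus) adds the prefix lu-, so the same rule applies.
So fegelul → lufegelul.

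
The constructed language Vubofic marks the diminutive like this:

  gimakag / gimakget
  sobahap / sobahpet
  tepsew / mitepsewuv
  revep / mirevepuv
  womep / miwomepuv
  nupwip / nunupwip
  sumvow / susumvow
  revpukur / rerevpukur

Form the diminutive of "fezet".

sobahap and revep both end in -p yet inflect differently (sobahpet, mirevepuv), so the final letter is not what conditions the rule; the last vowel is.
"fezet" has last vowel 'e'. The stems whose last vowel is 'e' (tepsew → mitepsewuv, revep → mirevepuv, womep → miwomepuv) add mi- … -uv around the stem.
The other patterns: stems whose last vowel is 'a' delete the last vowel and add -et; stems whose last vowel is 'i', 'o' or 'u' repeat the first consonant+vowel as a prefix.
So fezet → mifezetuv.

mifezetuv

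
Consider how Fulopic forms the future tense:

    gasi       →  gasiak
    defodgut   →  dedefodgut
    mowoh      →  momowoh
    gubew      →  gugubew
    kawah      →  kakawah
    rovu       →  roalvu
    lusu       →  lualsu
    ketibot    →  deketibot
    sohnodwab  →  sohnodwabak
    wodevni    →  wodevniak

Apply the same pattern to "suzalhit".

desuzalhit

"suzalhit" ends in -t. The stems ending in -t (defodgut → dedefodgut, ketibot → deketibot) add the prefix de-.
The other patterns: stems ending in -u insert -al- after the first vowel; stems ending in -h or -w repeat the first consonant+vowel as a prefix; stems ending in -b or -i add -ak.
So suzalhit → desuzalhit.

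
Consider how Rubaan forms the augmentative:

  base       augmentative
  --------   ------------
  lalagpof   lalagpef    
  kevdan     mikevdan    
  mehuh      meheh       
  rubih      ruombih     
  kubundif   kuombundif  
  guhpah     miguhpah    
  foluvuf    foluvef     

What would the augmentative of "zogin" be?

zoomgin

kubundif and lalagpof both end in -f yet inflect differently (kuombundif, lalagpef), so the final letter is not what conditions the rule; the last vowel is.
"zogin" has last vowel 'i'. The stems whose last vowel is 'i' (kubundif → kuombundif, rubih → ruombih) insert -om- after the first vowel.
So zogin → zoomgin.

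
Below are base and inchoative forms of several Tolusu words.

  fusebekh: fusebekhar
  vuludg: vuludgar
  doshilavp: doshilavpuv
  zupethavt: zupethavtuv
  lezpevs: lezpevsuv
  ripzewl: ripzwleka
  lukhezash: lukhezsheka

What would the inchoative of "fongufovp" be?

fongufovpuv

fusebekh and lukhezash both end in -h yet inflect differently (fusebekhar, lukhezsheka), so the final letter is not what conditions the rule; the second-to-last letter is.
"fongufovp" has second-to-last letter 'v'. The stems whose second-to-last letter is 'v' (doshilavp → doshilavpuv, zupethavt → zupethavtuv, lezpevs → lezpevsuv) add -uv.
The other patterns: stems whose second-to-last letter is 'd' or 'k' add -ar; stems whose second-to-last letter is 's' or 'w' delete the last vowel and add -eka.
So fongufovp → fongufovpuv.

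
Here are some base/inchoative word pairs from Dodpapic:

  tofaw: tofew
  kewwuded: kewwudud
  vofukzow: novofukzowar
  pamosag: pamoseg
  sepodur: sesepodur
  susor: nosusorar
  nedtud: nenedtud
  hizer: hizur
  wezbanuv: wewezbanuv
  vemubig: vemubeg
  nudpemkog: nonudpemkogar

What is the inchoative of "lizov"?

nolizovar

sepodur and susor both end in -r yet inflect differently (sesepodur, nosusorar), so the final letter is not what conditions the rule; the last vowel is.
"lizov" has last vowel 'o'. The stems whose last vowel is 'o' (susor → nosusorar, nudpemkog → nonudpemkogar, vofukzow → novofukzowar) add no- … -ar around the stem.
So lizov → nolizovar.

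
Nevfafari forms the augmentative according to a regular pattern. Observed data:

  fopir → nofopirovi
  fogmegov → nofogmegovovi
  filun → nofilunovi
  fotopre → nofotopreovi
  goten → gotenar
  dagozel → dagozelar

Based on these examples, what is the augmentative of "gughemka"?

"gughemka" begins with g-. The one such stem in the data (goten → gotenar) adds -ar, so the same rule applies.
So gughemka → gughemkaar.

gughemkaar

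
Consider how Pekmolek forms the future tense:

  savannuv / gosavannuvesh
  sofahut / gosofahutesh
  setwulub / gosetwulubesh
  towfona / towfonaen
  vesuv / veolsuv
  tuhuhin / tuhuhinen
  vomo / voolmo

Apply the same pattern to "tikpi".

tikpien

"tikpi" begins with t-. The stems beginning with t- (towfona → towfonaen, tuhuhin → tuhuhinen) add -en.
The other patterns: stems beginning with v- insert -ol- after the first vowel; stems beginning with s- add go- … -esh around the stem.
So tikpi → tikpien.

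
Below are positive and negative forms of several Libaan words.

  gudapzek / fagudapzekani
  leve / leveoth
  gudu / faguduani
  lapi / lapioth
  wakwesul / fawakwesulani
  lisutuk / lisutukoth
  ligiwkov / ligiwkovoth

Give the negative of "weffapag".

lisutuk and gudapzek both end in -k yet inflect differently (lisutukoth, fagudapzekani), so the final letter is not what conditions the rule; the first letter is.
"weffapag" begins with w-. The one such stem in the data (wakwesul → fawakwesulani) adds fa- … -ani around the stem, so the same rule applies.
The other pattern: stems beginning with l- add -oth.
So weffapag → faweffapagani.

faweffapagani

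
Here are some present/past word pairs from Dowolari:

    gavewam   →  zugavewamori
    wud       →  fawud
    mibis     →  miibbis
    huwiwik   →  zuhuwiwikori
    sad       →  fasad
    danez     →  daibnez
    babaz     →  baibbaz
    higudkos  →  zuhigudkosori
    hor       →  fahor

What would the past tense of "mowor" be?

moibwor

mibis and higudkos both end in -s yet inflect differently (miibbis, zuhigudkosori), so the final letter is not what conditions the rule; the number of vowels is.
"mowor" has 2 vowels. The stems with 2 vowels (danez → daibnez, babaz → baibbaz, mibis → miibbis) insert -ib- after the first vowel.
The other patterns: stems with 1 vowel add the prefix fa-; stems with 3 vowels add zu- … -ori around the stem.
So mowor → moibwor.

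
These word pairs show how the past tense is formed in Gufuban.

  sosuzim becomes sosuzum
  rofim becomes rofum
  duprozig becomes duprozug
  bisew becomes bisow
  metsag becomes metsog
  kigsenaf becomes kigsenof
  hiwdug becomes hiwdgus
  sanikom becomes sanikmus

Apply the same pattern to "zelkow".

duprozig and metsag both end in -g yet inflect differently (duprozug, metsog), so the final letter is not what conditions the rule; the last vowel is.
"zelkow" has last vowel 'o'. The one such stem in the data (sanikom → sanikmus) deletes the last vowel and adds -us (as does hiwdug), so the same rule applies.
The other patterns: stems whose last vowel is 'i' change the last vowel to 'u'; stems whose last vowel is 'a' or 'e' change the last vowel to 'o'.
So zelkow → zelkwus.

zelkwus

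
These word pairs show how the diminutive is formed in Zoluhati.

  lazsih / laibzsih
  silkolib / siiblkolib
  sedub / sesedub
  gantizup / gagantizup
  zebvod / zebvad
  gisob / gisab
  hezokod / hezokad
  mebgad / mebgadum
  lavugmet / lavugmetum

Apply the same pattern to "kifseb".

kifsebum

"kifseb" has last vowel 'e'. The one such stem in the data (lavugmet → lavugmetum) adds -um, so the same rule applies.
The other patterns: stems whose last vowel is 'i' insert -ib- after the first vowel; stems whose last vowel is 'u' repeat the first consonant+vowel as a prefix; stems whose last vowel is 'o' change the last vowel to 'a'.
So kifseb → kifsebum.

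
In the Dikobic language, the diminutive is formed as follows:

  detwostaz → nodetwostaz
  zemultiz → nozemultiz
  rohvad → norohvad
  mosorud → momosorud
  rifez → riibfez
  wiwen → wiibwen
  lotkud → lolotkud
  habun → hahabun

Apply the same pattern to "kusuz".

habun and wiwen both end in -n yet inflect differently (hahabun, wiibwen), so the final letter is not what conditions the rule; the last vowel is.
"kusuz" has last vowel 'u'. The stems whose last vowel is 'u' (mosorud → momosorud, lotkud → lolotkud, habun → hahabun) repeat the first consonant+vowel as a prefix.
The other patterns: stems whose last vowel is 'e' insert -ib- after the first vowel; stems whose last vowel is 'a' or 'i' add the prefix no-.
So kusuz → kukusuz.

kukusuz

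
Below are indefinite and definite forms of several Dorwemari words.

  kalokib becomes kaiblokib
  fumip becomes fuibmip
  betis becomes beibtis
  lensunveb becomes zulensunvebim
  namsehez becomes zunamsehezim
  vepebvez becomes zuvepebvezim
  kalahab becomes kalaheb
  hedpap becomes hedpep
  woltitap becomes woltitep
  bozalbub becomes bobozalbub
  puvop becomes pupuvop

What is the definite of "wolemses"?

zuwolemsesim

kalokib and lensunveb both end in -b yet inflect differently (kaiblokib, zulensunvebim), so the final letter is not what conditions the rule; the last vowel is.
"wolemses" has last vowel 'e'. The stems whose last vowel is 'e' (lensunveb → zulensunvebim, namsehez → zunamsehezim, vepebvez → zuvepebvezim) add zu- … -im around the stem.
The other patterns: stems whose last vowel is 'i' insert -ib- after the first vowel; stems whose last vowel is 'a' change the last vowel to 'e'; stems whose last vowel is 'o' or 'u' repeat the first consonant+vowel as a prefix.
So wolemses → zuwolemsesim.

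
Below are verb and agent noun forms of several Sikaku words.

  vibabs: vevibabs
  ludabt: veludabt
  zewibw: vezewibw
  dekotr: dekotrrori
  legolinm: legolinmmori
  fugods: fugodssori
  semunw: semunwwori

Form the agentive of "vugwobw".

vibabs and fugods both end in -s yet inflect differently (vevibabs, fugodssori), so the final letter is not what conditions the rule; the second-to-last letter is.
"vugwobw" has second-to-last letter 'b'. The stems whose second-to-last letter is 'b' (vibabs → vevibabs, ludabt → veludabt, zewibw → vezewibw) add the prefix ve-.
So vugwobw → vevugwobw.

vevugwobw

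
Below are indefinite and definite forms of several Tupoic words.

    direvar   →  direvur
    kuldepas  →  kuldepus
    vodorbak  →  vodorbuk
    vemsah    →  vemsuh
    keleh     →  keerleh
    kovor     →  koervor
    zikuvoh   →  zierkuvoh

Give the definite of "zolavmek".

zoerlavmek

vemsah and keleh both end in -h yet inflect differently (vemsuh, keerleh), so the final letter is not what conditions the rule; the last vowel is.
"zolavmek" has last vowel 'e'. The one such stem in the data (keleh → keerleh) inserts -er- after the first vowel (as do kovor, zikuvoh), so the same rule applies.
So zolavmek → zoerlavmek.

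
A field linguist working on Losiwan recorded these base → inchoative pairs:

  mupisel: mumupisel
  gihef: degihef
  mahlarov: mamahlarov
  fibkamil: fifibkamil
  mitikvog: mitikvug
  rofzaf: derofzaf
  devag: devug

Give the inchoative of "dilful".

didilful

rofzaf and devag both have last vowel 'a' yet inflect differently (derofzaf, devug), so the last vowel is not what conditions the rule; the final letter is.
"dilful" ends in -l. The stems ending in -l (fibkamil → fifibkamil, mupisel → mumupisel) repeat the first consonant+vowel as a prefix.
So dilful → didilful.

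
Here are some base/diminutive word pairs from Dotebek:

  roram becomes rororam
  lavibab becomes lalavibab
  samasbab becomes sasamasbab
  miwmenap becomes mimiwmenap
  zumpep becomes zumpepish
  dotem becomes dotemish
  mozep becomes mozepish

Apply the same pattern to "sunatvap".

miwmenap and zumpep both end in -p yet inflect differently (mimiwmenap, zumpepish), so the final letter is not what conditions the rule; the last vowel is.
"sunatvap" has last vowel 'a'. The stems whose last vowel is 'a' (roram → rororam, lavibab → lalavibab, samasbab → sasamasbab) repeat the first consonant+vowel as a prefix.
So sunatvap → susunatvap.

susunatvap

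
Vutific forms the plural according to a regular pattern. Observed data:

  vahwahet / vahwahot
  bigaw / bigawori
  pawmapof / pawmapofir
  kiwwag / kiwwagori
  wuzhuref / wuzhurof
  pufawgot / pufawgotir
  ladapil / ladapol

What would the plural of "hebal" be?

hebalori

pufawgot and vahwahet both end in -t yet inflect differently (pufawgotir, vahwahot), so the final letter is not what conditions the rule; the last vowel is.
"hebal" has last vowel 'a'. The stems whose last vowel is 'a' (bigaw → bigawori, kiwwag → kiwwagori) add -ori.
The other patterns: stems whose last vowel is 'o' add -ir; stems whose last vowel is 'e' or 'i' change the last vowel to 'o'.
So hebal → hebalori.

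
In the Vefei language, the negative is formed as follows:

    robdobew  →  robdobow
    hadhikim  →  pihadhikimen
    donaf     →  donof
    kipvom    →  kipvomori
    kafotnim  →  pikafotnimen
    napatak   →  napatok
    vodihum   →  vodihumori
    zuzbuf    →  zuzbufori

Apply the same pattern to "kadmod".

kadmodori

vodihum and hadhikim both end in -m yet inflect differently (vodihumori, pihadhikimen), so the final letter is not what conditions the rule; the last vowel is.
"kadmod" has last vowel 'o'. The one such stem in the data (kipvom → kipvomori) adds -ori, so the same rule applies.
So kadmod → kadmodori.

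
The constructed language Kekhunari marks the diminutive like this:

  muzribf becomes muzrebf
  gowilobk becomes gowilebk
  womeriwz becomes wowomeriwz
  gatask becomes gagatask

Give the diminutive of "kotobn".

kotebn

gowilobk and gatask both end in -k yet inflect differently (gowilebk, gagatask), so the final letter is not what conditions the rule; the second-to-last letter is.
"kotobn" has second-to-last letter 'b'. The stems whose second-to-last letter is 'b' (muzribf → muzrebf, gowilobk → gowilebk) change the last vowel to 'e'.
The other pattern: stems whose second-to-last letter is 's' or 'w' repeat the first consonant+vowel as a prefix.
So kotobn → kotebn.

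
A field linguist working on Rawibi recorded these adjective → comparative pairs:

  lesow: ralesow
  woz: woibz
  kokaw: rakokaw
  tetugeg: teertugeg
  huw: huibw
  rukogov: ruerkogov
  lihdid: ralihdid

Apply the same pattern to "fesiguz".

"fesiguz" has 3 vowels. The stems with 3 vowels (rukogov → ruerkogov, tetugeg → teertugeg) insert -er- after the first vowel.
The other patterns: stems with 1 vowel insert -ib- after the first vowel; stems with 2 vowels add the prefix ra-.
So fesiguz → feersiguz.

feersiguz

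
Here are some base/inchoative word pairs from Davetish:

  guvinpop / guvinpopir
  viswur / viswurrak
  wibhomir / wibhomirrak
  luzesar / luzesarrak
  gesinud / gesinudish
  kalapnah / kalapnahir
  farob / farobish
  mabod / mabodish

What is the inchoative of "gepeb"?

viswur and gesinud both have last vowel 'u' yet inflect differently (viswurrak, gesinudish), so the last vowel is not what conditions the rule; the final letter is.
"gepeb" ends in -b. The one such stem in the data (farob → farobish) adds -ish, so the same rule applies.
So gepeb → gepebish.

gepebish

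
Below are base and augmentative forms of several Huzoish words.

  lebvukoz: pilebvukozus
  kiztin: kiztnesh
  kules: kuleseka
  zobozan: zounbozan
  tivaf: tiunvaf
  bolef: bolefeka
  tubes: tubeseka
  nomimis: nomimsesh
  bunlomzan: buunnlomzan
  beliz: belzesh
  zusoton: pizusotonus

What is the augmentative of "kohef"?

"kohef" has last vowel 'e'. The stems whose last vowel is 'e' (bolef → bolefeka, kules → kuleseka, tubes → tubeseka) add -eka.
The other patterns: stems whose last vowel is 'a' insert -un- after the first vowel; stems whose last vowel is 'i' delete the last vowel and add -esh; stems whose last vowel is 'o' add pi- … -us around the stem.
So kohef → kohefeka.

kohefeka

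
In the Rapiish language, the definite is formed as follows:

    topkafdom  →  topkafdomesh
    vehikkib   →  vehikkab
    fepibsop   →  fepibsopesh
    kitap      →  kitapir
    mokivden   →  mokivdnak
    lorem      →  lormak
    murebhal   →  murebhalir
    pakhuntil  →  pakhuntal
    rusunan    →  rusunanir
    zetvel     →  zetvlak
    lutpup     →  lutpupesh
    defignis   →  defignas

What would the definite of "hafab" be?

hafabir

murebhal and zetvel both end in -l yet inflect differently (murebhalir, zetvlak), so the final letter is not what conditions the rule; the last vowel is.
"hafab" has last vowel 'a'. The stems whose last vowel is 'a' (kitap → kitapir, murebhal → murebhalir, rusunan → rusunanir) add -ir.
So hafab → hafabir.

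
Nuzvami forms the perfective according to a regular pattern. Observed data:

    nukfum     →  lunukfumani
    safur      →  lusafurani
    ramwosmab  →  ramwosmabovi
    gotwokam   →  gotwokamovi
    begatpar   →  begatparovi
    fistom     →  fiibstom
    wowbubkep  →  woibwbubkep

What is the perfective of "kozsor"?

nukfum and gotwokam both end in -m yet inflect differently (lunukfumani, gotwokamovi), so the final letter is not what conditions the rule; the last vowel is.
"kozsor" has last vowel 'o'. The one such stem in the data (fistom → fiibstom) inserts -ib- after the first vowel (as does wowbubkep), so the same rule applies.
The other patterns: stems whose last vowel is 'u' add lu- … -ani around the stem; stems whose last vowel is 'a' add -ovi.
So kozsor → koibzsor.

koibzsor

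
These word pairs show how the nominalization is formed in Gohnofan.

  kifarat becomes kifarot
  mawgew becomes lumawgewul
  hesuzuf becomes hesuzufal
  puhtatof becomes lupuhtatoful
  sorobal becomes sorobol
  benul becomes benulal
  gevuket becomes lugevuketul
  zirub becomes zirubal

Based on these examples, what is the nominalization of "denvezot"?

ludenvezotul

benul and sorobal both end in -l yet inflect differently (benulal, sorobol), so the final letter is not what conditions the rule; the last vowel is.
"denvezot" has last vowel 'o'. The one such stem in the data (puhtatof → lupuhtatoful) adds lu- … -ul around the stem, so the same rule applies.
So denvezot → ludenvezotul.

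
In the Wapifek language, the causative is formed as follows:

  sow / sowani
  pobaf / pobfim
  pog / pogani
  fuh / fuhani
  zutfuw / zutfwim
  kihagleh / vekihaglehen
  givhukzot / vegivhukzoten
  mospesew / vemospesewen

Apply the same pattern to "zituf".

sow and zutfuw both end in -w yet inflect differently (sowani, zutfwim), so the final letter is not what conditions the rule; the number of vowels is.
"zituf" has 2 vowels. The stems with 2 vowels (zutfuw → zutfwim, pobaf → pobfim) delete the last vowel and add -im.
The other patterns: stems with 1 vowel add -ani; stems with 3 vowels add ve- … -en around the stem.
So zituf → zitfim.

zitfim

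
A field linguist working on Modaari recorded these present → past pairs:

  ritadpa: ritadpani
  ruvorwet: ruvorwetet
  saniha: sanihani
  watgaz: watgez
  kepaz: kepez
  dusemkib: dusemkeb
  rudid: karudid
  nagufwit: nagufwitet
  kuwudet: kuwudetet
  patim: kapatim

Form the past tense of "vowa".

"vowa" ends in -a. The stems ending in -a (ritadpa → ritadpani, saniha → sanihani) drop the final letter and add -ani.
The other patterns: stems ending in -b or -z change the last vowel to 'e'; stems ending in -t add -et; stems ending in -d or -m add the prefix ka-.
So vowa → vowani.

vowani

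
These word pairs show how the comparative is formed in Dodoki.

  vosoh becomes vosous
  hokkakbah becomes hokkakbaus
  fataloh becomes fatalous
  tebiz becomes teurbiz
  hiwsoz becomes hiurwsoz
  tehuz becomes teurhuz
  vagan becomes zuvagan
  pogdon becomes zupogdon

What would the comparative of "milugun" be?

zumilugun

"milugun" ends in -n. The stems ending in -n (vagan → zuvagan, pogdon → zupogdon) add the prefix zu-.
So milugun → zumilugun.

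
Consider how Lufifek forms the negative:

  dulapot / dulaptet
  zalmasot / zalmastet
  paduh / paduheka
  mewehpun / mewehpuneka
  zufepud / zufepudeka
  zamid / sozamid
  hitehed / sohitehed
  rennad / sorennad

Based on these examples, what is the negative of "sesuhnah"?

sosesuhnah

"sesuhnah" has last vowel 'a'. The one such stem in the data (rennad → sorennad) adds the prefix so-, so the same rule applies.
The other patterns: stems whose last vowel is 'o' delete the last vowel and add -et; stems whose last vowel is 'u' add -eka.
So sesuhnah → sosesuhnah.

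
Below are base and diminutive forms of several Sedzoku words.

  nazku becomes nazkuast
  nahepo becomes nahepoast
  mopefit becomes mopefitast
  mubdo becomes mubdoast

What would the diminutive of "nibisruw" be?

nibisruwast

Every pair shown (nazku → nazkuast, nahepo → nahepoast, mopefit → mopefitast, …) follows the same rule: add -ast.
So nibisruw → nibisruwast.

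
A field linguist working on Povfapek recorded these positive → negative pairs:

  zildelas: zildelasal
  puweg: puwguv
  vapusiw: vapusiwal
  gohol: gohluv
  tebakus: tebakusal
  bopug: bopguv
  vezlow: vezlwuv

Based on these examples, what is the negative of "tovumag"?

vapusiw and vezlow both end in -w yet inflect differently (vapusiwal, vezlwuv), so the final letter is not what conditions the rule; the number of vowels is.
"tovumag" has 3 vowels. The stems with 3 vowels (tebakus → tebakusal, vapusiw → vapusiwal, zildelas → zildelasal) add -al.
The other pattern: stems with 2 vowels delete the last vowel and add -uv.
So tovumag → tovumagal.

tovumagal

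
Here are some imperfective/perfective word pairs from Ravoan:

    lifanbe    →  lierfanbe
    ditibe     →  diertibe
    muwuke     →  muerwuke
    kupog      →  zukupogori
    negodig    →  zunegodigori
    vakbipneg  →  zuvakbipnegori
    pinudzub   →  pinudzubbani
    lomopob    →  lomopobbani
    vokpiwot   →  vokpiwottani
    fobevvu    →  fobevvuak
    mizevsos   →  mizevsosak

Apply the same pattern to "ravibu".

lifanbe and vakbipneg both have last vowel 'e' yet inflect differently (lierfanbe, zuvakbipnegori), so the last vowel is not what conditions the rule; the final letter is.
"ravibu" ends in -u. The one such stem in the data (fobevvu → fobevvuak) adds -ak, so the same rule applies.
The other patterns: stems ending in -e insert -er- after the first vowel; stems ending in -g add zu- … -ori around the stem; stems ending in -b or -t double the final consonant and add -ani.
So ravibu → ravibuak.

ravibuak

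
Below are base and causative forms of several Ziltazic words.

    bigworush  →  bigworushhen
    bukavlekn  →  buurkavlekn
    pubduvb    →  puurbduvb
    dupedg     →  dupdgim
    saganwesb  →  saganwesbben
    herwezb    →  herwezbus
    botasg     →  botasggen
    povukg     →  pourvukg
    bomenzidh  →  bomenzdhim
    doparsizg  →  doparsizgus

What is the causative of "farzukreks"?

faurrzukreks

"farzukreks" has second-to-last letter 'k'. The stems whose second-to-last letter is 'k' (povukg → pourvukg, bukavlekn → buurkavlekn) insert -ur- after the first vowel.
The other patterns: stems whose second-to-last letter is 'd' delete the last vowel and add -im; stems whose second-to-last letter is 's' double the final consonant and add -en; stems whose second-to-last letter is 'z' add -us.
So farzukreks → faurrzukreks.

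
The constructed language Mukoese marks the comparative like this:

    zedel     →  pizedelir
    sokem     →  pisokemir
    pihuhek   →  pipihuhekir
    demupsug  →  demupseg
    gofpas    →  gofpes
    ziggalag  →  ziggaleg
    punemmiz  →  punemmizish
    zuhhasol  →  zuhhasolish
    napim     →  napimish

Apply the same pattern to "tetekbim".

zedel and zuhhasol both end in -l yet inflect differently (pizedelir, zuhhasolish), so the final letter is not what conditions the rule; the last vowel is.
"tetekbim" has last vowel 'i'. The stems whose last vowel is 'i' (punemmiz → punemmizish, napim → napimish) add -ish.
So tetekbim → tetekbimish.

tetekbimish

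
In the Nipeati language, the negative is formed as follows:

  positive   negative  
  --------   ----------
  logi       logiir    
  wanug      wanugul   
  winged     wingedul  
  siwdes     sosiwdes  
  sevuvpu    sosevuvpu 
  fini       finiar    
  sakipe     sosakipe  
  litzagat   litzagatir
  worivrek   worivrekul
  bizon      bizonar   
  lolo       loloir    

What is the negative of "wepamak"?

logi and fini both end in -i yet inflect differently (logiir, finiar), so the final letter is not what conditions the rule; the first letter is.
"wepamak" begins with w-. The stems beginning with w- (wanug → wanugul, worivrek → worivrekul, winged → wingedul) add -ul.
The other patterns: stems beginning with s- add the prefix so-; stems beginning with l- add -ir; stems beginning with b- or f- add -ar.
So wepamak → wepamakul.

wepamakul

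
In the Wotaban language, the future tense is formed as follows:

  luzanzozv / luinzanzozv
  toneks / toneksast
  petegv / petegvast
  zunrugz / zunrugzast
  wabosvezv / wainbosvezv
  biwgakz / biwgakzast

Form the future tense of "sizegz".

sizegzast

petegv and luzanzozv both end in -v yet inflect differently (petegvast, luinzanzozv), so the final letter is not what conditions the rule; the second-to-last letter is.
"sizegz" has second-to-last letter 'g'. The stems whose second-to-last letter is 'g' (zunrugz → zunrugzast, petegv → petegvast) add -ast.
So sizegz → sizegzast.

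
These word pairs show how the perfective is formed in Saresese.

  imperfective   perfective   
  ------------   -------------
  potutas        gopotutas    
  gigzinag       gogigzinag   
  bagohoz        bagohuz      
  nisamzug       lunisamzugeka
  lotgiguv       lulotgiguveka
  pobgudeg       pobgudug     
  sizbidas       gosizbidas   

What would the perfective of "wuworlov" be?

wuworluv

nisamzug and gigzinag both end in -g yet inflect differently (lunisamzugeka, gogigzinag), so the final letter is not what conditions the rule; the last vowel is.
"wuworlov" has last vowel 'o'. The one such stem in the data (bagohoz → bagohuz) changes the last vowel to 'u' (as does pobgudeg), so the same rule applies.
So wuworlov → wuworluv.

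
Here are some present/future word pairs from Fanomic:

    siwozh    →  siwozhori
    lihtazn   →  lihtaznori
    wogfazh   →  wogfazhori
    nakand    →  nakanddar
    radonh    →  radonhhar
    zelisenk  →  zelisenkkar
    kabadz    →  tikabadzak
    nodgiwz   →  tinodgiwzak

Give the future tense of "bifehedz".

"bifehedz" has second-to-last letter 'd'. The one such stem in the data (kabadz → tikabadzak) adds ti- … -ak around the stem, so the same rule applies.
The other patterns: stems whose second-to-last letter is 'z' add -ori; stems whose second-to-last letter is 'n' double the final consonant and add -ar.
So bifehedz → tibifehedzak.

tibifehedzak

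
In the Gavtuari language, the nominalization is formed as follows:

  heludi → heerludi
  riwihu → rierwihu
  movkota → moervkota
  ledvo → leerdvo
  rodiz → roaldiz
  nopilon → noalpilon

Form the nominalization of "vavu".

vaervu

"vavu" ends in a vowel. The stems ending in a vowel (heludi → heerludi, riwihu → rierwihu, movkota → moervkota) insert -er- after the first vowel.
The other pattern: stems ending in a consonant insert -al- after the first vowel.
So vavu → vaervu.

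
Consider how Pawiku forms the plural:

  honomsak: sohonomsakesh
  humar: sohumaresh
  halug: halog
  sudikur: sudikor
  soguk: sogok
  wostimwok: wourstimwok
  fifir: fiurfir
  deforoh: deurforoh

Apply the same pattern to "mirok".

"mirok" has last vowel 'o'. The stems whose last vowel is 'o' (wostimwok → wourstimwok, deforoh → deurforoh) insert -ur- after the first vowel.
So mirok → miurrok.

miurrok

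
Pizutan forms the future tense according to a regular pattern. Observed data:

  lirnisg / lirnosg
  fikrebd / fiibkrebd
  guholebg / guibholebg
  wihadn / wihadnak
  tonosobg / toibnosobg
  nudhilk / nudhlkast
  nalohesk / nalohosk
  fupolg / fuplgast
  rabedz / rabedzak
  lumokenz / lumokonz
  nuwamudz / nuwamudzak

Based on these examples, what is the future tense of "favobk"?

faibvobk

fupolg and lirnisg both end in -g yet inflect differently (fuplgast, lirnosg), so the final letter is not what conditions the rule; the second-to-last letter is.
"favobk" has second-to-last letter 'b'. The stems whose second-to-last letter is 'b' (fikrebd → fiibkrebd, tonosobg → toibnosobg, guholebg → guibholebg) insert -ib- after the first vowel.
The other patterns: stems whose second-to-last letter is 'l' delete the last vowel and add -ast; stems whose second-to-last letter is 'n' or 's' change the last vowel to 'o'; stems whose second-to-last letter is 'd' add -ak.
So favobk → faibvobk.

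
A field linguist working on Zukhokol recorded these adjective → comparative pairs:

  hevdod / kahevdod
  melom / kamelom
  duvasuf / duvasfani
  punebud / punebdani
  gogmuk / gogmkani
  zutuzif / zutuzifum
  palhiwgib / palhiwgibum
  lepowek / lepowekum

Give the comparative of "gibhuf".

hevdod and punebud both end in -d yet inflect differently (kahevdod, punebdani), so the final letter is not what conditions the rule; the last vowel is.
"gibhuf" has last vowel 'u'. The stems whose last vowel is 'u' (duvasuf → duvasfani, punebud → punebdani, gogmuk → gogmkani) delete the last vowel and add -ani.
The other patterns: stems whose last vowel is 'o' add the prefix ka-; stems whose last vowel is 'e' or 'i' add -um.
So gibhuf → gibhfani.

gibhfani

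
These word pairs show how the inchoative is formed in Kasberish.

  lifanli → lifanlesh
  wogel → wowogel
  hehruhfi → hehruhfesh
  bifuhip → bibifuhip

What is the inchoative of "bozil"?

bobozil

bifuhip and hehruhfi both have last vowel 'i' yet inflect differently (bibifuhip, hehruhfesh), so the last vowel is not what conditions the rule; whether the stem ends in a vowel or a consonant is.
"bozil" ends in a consonant. The stems ending in a consonant (bifuhip → bibifuhip, wogel → wowogel) repeat the first consonant+vowel as a prefix.
So bozil → bobozil.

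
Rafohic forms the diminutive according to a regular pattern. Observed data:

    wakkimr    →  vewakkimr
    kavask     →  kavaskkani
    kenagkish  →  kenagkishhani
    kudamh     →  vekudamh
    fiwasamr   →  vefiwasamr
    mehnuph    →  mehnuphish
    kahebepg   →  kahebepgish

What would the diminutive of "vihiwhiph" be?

kudamh and kenagkish both end in -h yet inflect differently (vekudamh, kenagkishhani), so the final letter is not what conditions the rule; the second-to-last letter is.
"vihiwhiph" has second-to-last letter 'p'. The stems whose second-to-last letter is 'p' (kahebepg → kahebepgish, mehnuph → mehnuphish) add -ish.
So vihiwhiph → vihiwhiphish.

vihiwhiphish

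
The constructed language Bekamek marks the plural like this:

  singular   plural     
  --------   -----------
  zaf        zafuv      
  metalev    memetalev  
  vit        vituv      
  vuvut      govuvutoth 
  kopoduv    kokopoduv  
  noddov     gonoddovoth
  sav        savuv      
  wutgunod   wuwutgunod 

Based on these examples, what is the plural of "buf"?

"buf" has 1 vowel. The stems with 1 vowel (zaf → zafuv, sav → savuv, vit → vituv) add -uv.
The other patterns: stems with 2 vowels add go- … -oth around the stem; stems with 3 vowels repeat the first consonant+vowel as a prefix.
So buf → bufuv.

bufuv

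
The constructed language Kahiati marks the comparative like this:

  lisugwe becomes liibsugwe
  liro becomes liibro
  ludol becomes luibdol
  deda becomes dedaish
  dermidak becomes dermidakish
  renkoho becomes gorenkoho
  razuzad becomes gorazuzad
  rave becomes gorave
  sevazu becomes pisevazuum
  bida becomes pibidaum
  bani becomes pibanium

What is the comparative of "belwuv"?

pibelwuvum

"belwuv" begins with b-. The stems beginning with b- (bida → pibidaum, bani → pibanium) add pi- … -um around the stem.
So belwuv → pibelwuvum.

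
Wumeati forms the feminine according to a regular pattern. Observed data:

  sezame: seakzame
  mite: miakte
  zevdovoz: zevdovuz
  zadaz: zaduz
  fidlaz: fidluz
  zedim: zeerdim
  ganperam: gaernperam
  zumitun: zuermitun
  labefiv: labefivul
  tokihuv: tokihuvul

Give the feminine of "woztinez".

woztinuz

"woztinez" ends in -z. The stems ending in -z (zevdovoz → zevdovuz, zadaz → zaduz, fidlaz → fidluz) change the last vowel to 'u'.
The other patterns: stems ending in -e insert -ak- after the first vowel; stems ending in -m or -n insert -er- after the first vowel; stems ending in -v add -ul.
So woztinez → woztinuz.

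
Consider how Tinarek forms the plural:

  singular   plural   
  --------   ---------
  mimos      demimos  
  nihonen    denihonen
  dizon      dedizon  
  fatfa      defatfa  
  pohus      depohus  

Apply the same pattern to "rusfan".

Every pair shown (mimos → demimos, nihonen → denihonen, dizon → dedizon, …) follows the same rule: add the prefix de-.
So rusfan → derusfan.

derusfan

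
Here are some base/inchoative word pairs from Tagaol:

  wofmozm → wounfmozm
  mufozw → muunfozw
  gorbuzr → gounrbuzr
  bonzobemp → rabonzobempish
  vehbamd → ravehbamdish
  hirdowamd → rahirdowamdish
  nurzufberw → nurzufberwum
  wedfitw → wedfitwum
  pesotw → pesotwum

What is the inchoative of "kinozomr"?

mufozw and nurzufberw both end in -w yet inflect differently (muunfozw, nurzufberwum), so the final letter is not what conditions the rule; the second-to-last letter is.
"kinozomr" has second-to-last letter 'm'. The stems whose second-to-last letter is 'm' (bonzobemp → rabonzobempish, vehbamd → ravehbamdish, hirdowamd → rahirdowamdish) add ra- … -ish around the stem.
The other patterns: stems whose second-to-last letter is 'z' insert -un- after the first vowel; stems whose second-to-last letter is 'r' or 't' add -um.
So kinozomr → rakinozomrish.

rakinozomrish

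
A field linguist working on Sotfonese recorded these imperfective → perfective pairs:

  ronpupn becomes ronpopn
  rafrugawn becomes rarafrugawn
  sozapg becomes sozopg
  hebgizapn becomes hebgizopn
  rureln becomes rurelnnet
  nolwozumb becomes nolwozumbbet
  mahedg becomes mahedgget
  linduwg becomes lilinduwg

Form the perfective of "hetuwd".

hehetuwd

linduwg and sozapg both end in -g yet inflect differently (lilinduwg, sozopg), so the final letter is not what conditions the rule; the second-to-last letter is.
"hetuwd" has second-to-last letter 'w'. The stems whose second-to-last letter is 'w' (linduwg → lilinduwg, rafrugawn → rarafrugawn) repeat the first consonant+vowel as a prefix.
So hetuwd → hehetuwd.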